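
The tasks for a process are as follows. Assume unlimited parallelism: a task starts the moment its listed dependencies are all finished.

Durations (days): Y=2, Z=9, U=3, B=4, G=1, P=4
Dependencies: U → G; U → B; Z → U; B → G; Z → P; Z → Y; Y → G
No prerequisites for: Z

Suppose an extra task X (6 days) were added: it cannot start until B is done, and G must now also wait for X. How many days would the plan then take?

23

Originally the plan takes 17 days.
With X inserted, G now waits for max(B, U, Y, X).
New critical path: Z→U→B→X→G = 9+3+4+6+1 = 23 ⇒ 23 days.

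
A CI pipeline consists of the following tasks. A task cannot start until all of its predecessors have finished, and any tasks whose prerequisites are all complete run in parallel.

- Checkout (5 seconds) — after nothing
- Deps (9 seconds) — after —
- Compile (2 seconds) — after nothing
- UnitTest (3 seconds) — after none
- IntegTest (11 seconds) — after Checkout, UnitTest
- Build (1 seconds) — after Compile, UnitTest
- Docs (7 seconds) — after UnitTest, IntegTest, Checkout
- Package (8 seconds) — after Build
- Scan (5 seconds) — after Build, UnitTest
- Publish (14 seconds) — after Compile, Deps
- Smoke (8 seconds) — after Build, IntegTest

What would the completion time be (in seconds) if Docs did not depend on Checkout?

24

With the dependency in place, Checkout→IntegTest→Smoke = 5+11+8 = 24 sets the finish at 24 seconds.
Dropping Checkout→Docs doesn't change Docs's earliest start (16); another predecessor still binds.
The longest chain is now Checkout→IntegTest→Smoke = 5+11+8 = 24, so the plan takes 24 seconds.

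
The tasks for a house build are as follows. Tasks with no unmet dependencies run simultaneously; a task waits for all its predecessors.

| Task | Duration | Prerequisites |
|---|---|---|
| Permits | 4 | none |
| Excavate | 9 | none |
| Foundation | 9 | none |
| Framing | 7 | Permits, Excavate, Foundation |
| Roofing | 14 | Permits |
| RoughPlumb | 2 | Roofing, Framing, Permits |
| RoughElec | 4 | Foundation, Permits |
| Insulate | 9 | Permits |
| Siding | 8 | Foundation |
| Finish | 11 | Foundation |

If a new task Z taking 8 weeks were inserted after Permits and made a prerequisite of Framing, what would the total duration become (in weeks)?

21

Originally the job takes 20 weeks.
With Z inserted, Framing now waits for max(Permits, Excavate, Foundation, Z).
New critical path: Permits→Z→Framing→RoughPlumb = 4+8+7+2 = 21 ⇒ 21 weeks.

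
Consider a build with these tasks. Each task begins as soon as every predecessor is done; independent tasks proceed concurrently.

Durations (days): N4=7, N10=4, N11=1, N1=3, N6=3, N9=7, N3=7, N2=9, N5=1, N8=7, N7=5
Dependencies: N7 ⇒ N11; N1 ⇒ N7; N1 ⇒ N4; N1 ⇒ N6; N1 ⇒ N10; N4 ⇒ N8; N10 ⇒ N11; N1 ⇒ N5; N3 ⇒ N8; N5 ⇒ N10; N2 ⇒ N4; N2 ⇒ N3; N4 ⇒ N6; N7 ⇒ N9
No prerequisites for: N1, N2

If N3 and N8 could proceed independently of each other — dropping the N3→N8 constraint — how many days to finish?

23

With the dependency in place, N2→N3→N8 = 9+7+7 = 23 sets the finish at 23 days.
Dropping N3→N8 doesn't change N8's earliest start (16); another predecessor still binds.
New critical path: N2→N4→N8 = 9+7+7 = 23 ⇒ 23 days.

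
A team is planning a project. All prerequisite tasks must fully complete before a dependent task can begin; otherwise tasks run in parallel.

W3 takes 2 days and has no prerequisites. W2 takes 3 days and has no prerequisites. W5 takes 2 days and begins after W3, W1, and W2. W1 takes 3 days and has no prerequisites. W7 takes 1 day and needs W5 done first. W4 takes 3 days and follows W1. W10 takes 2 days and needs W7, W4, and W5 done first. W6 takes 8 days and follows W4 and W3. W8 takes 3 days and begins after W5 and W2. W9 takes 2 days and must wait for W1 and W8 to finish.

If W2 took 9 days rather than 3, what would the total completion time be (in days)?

Critical path before the change: W1→W4→W6 = 3+3+8 = 14 giving 14 days.
The longest path through W2 is only 10 days, so W2 has float 4.
New critical path: W2→W5→W8→W9 = 9+2+3+2 = 16 ⇒ 16 days.

16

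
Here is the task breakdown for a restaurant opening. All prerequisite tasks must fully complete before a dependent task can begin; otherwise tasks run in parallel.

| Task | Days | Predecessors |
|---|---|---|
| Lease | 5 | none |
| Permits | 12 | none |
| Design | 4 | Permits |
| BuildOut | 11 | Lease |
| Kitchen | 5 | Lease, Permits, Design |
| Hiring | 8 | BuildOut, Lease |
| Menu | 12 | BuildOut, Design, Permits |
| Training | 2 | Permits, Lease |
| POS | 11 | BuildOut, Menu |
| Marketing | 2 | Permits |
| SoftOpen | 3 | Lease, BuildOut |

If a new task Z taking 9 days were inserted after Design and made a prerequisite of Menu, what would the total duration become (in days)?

48

Originally the restaurant opening takes 39 days.
With Z inserted, Menu now waits for max(BuildOut, Design, Permits, Z).
New critical path: Permits→Design→Z→Menu→POS = 12+4+9+12+11 = 48 ⇒ 48 days.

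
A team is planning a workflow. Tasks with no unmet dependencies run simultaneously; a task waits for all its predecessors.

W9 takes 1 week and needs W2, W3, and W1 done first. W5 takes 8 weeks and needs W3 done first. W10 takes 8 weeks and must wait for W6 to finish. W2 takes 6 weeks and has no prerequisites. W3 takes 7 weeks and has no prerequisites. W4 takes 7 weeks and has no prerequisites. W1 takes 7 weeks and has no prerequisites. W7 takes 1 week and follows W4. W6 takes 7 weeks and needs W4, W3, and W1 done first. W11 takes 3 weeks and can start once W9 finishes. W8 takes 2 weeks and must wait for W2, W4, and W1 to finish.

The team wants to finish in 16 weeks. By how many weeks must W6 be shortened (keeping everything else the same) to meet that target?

6

Current finish: 22 weeks; target: 16.
W6 is on every critical path, so each week cut from W6 cuts the finish by one (this holds down to a finish of 16).
Need 22 − 16 = 6 weeks off W6 → W6 becomes 1 week, finish becomes 16.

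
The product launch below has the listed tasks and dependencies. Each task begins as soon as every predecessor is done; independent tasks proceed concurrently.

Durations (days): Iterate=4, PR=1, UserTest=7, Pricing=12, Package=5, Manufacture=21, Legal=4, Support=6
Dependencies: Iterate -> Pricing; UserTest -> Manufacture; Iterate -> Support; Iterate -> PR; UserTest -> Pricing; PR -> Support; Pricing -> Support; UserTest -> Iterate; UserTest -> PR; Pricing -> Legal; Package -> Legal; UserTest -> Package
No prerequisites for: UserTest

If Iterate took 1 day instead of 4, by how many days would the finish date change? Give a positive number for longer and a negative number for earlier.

-1

Baseline: UserTest→Iterate→Pricing→Support = 7+4+12+6 = 29 → 29 days.
Iterate is on the critical path; changing it to 1 makes that path 26 days.
New critical path: UserTest→Manufacture = 7+21 = 28 ⇒ 28 days.
Change in finish: 28 − 29 = -1 days.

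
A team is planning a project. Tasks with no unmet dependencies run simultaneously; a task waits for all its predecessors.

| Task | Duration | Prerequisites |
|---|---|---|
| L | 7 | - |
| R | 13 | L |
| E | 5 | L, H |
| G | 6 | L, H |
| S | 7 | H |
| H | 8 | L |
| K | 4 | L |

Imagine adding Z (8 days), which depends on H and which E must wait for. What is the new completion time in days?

Originally the project takes 22 days.
With Z inserted, E now waits for max(L, H, Z).
New critical path: L→H→Z→E = 7+8+8+5 = 28 ⇒ 28 days.

28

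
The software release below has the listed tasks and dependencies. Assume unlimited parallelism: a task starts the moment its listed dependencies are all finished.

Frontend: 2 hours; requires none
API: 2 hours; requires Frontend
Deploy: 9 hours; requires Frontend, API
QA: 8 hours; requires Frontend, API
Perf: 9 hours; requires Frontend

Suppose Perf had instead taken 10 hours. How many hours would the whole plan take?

13

As given, the longest chain is Frontend→API→Deploy = 2+2+9 = 13, so the finish is 13 hours.
Perf has 2 hours of float (longest path through it is 11).
No other chain overtakes it, so the finish is 13 hours.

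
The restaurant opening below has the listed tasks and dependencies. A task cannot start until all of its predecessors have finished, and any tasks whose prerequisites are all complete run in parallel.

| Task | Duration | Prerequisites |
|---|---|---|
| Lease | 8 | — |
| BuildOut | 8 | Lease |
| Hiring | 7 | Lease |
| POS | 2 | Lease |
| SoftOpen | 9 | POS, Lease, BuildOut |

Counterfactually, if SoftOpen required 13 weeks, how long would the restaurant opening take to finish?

Baseline: Lease→BuildOut→SoftOpen = 8+8+9 = 25 → 25 weeks.
SoftOpen lies on that path, so at 13 weeks the path becomes 29 weeks.
That remains the longest chain; total 29 weeks.

29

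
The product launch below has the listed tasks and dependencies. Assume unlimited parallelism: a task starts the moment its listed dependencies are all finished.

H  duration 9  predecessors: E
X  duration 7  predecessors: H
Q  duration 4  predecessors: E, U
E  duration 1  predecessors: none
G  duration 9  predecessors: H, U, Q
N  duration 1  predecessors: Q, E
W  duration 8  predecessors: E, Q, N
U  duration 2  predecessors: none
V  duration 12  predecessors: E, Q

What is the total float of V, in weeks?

Critical path: E→H→G = 1+9+9 = 19, so the finish is 19 weeks.
Longest path through V: 18 weeks (earliest finish 18, latest finish 19).
Slack of V = 7 − 6 = 1 week.

1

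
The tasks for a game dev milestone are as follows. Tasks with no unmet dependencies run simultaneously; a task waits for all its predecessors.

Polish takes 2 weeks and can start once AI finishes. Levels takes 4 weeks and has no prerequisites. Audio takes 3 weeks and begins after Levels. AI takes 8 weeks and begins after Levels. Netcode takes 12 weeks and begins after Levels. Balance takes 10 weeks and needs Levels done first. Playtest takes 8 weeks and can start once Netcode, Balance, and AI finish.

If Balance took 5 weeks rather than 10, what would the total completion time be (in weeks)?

Actual critical path: Levels→Netcode→Playtest = 4+12+8 = 24 ⇒ 24 weeks.
Balance is off the critical path — its longest chain is 22 weeks, giving 2 of slack.
The critical path is still Levels→Netcode→Playtest; finish is now 24 weeks.

24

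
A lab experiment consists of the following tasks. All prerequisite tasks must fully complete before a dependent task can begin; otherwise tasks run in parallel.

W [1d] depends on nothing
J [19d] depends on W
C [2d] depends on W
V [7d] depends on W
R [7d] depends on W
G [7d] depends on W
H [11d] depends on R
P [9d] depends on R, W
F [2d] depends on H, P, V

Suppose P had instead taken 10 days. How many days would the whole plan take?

21

As given, the longest chain is W→R→H→F = 1+7+11+2 = 21, so the finish is 21 days.
P has 2 days of float (longest path through it is 19).
The critical path is still W→R→H→F; finish is now 21 days.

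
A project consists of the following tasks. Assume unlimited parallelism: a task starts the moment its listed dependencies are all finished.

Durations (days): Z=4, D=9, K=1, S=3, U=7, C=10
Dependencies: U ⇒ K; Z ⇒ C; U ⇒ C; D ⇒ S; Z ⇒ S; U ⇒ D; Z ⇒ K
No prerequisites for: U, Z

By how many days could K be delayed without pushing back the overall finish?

The longest chain is U→D→S = 7+9+3 = 19; overall finish 19 days.
Longest path through K: 8 days (earliest finish 8, latest finish 19).
So K can slip 19 − 8 = 11 days.

11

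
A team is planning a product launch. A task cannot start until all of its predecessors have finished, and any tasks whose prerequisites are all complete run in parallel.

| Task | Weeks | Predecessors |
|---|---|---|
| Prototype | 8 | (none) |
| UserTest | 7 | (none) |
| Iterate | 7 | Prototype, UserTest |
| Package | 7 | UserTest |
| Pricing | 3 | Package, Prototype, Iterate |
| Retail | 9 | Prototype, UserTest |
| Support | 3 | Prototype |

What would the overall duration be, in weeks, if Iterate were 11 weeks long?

22

Actual critical path: Prototype→Iterate→Pricing = 8+7+3 = 18 ⇒ 18 weeks.
Iterate lies on that path, so at 11 weeks the path becomes 22 weeks.
The critical path is still Prototype→Iterate→Pricing; finish is now 22 weeks.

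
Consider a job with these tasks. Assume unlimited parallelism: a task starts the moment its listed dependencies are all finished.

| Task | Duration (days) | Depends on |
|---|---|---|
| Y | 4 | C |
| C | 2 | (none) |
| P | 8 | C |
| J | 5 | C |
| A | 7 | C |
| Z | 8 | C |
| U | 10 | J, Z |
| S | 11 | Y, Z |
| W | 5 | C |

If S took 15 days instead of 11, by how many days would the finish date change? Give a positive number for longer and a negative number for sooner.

Actual critical path: C→Z→S = 2+8+11 = 21 ⇒ 21 days.
Since S is critical, the +4 change carries straight to that chain (now 25 days).
That remains the longest chain; total 25 days.
Change in finish: 25 − 21 = +4 days.

4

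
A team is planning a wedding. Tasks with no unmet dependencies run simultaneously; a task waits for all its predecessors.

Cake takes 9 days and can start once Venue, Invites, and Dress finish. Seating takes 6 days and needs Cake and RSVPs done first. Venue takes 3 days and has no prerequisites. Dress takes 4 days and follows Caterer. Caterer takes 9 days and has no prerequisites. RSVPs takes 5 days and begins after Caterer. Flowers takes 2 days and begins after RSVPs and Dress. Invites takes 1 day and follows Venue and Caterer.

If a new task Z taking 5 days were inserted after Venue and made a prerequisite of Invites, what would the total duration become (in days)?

28

Originally the job takes 28 days.
With Z inserted, Invites now waits for max(Venue, Caterer, Z).
New critical path: Caterer→Dress→Cake→Seating = 9+4+9+6 = 28 ⇒ 28 days.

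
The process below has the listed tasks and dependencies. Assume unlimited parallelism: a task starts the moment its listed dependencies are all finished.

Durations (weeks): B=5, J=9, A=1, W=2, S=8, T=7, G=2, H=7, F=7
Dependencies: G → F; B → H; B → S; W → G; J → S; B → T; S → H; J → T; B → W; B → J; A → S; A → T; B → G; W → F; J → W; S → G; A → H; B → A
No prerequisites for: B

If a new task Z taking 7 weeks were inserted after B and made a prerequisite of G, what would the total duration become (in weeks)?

Originally the process takes 31 weeks.
With Z inserted, G now waits for max(S, B, W, Z).
New critical path: B→J→S→G→F = 5+9+8+2+7 = 31 ⇒ 31 weeks.

31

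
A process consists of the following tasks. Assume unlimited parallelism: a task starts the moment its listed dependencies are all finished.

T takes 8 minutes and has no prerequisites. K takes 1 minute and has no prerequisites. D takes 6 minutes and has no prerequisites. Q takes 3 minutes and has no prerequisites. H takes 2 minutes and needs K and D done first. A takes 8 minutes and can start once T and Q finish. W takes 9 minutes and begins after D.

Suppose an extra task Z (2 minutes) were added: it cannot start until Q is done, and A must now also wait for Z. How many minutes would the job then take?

Originally the job takes 16 minutes.
With Z inserted, A now waits for max(T, Q, Z).
New critical path: T→A = 8+8 = 16 ⇒ 16 minutes.

16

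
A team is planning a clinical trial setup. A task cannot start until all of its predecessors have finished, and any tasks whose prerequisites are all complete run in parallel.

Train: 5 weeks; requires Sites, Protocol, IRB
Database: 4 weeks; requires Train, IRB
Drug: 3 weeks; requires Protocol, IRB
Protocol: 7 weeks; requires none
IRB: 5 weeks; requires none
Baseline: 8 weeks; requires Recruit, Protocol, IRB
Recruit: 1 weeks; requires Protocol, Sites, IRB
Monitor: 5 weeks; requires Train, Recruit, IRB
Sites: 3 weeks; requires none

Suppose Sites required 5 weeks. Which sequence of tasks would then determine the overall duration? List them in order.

Baseline: Protocol→Train→Monitor = 7+5+5 = 17 → 17 weeks.
Sites has 4 weeks of float (longest path through it is 13).
The critical path is still Protocol→Train→Monitor; finish is now 17 weeks.

Protocol, Train, Monitor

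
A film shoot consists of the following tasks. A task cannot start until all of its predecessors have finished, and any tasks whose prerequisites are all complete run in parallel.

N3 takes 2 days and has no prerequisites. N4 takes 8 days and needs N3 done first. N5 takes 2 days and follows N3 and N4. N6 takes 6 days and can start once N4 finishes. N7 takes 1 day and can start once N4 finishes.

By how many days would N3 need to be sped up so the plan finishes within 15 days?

1

Current finish: 16 days; target: 15.
N3 is on every critical path, so each day cut from N3 cuts the finish by one (this holds down to a finish of 15).
Need 16 − 15 = 1 day off N3 → N3 becomes 1 day, finish becomes 15.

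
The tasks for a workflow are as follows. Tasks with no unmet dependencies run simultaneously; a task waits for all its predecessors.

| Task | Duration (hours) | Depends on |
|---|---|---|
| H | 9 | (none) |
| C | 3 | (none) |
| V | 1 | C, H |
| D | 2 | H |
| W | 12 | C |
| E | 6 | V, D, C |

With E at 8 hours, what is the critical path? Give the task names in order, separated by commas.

Baseline: H→D→E = 9+2+6 = 17 → 17 hours.
E is on the critical path; changing it to 8 makes that path 19 hours.
That remains the longest chain; total 19 hours.

H, D, E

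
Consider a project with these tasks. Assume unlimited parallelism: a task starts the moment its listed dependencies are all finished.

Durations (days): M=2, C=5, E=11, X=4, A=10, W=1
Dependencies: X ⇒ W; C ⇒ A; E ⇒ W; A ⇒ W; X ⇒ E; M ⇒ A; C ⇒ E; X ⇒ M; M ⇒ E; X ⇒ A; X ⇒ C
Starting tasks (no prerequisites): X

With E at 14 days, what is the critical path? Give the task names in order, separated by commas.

As given, the longest chain is X→C→E→W = 4+5+11+1 = 21, so the finish is 21 days.
E is on the critical path; changing it to 14 makes that path 24 days.
The critical path is still X→C→E→W; finish is now 24 days.

X, C, E, W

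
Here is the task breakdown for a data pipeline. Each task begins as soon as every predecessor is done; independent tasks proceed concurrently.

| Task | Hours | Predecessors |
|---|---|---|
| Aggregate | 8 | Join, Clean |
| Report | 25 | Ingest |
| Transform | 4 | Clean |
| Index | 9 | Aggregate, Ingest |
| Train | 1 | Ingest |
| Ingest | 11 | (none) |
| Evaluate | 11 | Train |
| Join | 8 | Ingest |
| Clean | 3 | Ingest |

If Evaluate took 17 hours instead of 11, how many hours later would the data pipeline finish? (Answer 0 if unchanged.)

As given, the longest chain is Ingest→Join→Aggregate→Index = 11+8+8+9 = 36, so the finish is 36 hours.
The longest path through Evaluate is only 23 hours, so Evaluate has float 13.
No other chain overtakes it, so the finish is 36 hours.
Change in finish: 36 − 36 = +0 hours.

0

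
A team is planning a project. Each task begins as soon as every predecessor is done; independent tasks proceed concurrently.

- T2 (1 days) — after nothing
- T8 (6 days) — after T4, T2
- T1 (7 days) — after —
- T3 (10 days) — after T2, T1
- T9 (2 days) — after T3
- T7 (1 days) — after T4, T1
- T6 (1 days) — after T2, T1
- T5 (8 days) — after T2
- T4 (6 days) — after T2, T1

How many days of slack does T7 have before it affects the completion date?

Critical path: T1→T3→T9 = 7+10+2 = 19, so the finish is 19 days.
Longest path through T7: 14 days (earliest finish 14, latest finish 19).
So T7 can slip 19 − 14 = 5 days.

5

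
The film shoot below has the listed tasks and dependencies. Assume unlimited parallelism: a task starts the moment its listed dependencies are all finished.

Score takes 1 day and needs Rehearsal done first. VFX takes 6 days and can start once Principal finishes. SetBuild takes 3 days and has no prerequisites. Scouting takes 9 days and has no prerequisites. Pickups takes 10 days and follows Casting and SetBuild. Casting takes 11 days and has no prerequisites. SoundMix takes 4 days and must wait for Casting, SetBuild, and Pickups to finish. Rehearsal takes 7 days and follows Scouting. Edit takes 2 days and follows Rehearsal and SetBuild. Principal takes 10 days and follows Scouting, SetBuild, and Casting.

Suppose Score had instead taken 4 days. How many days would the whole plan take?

The binding path is Casting→Principal→VFX = 11+10+6 = 27; finish at 27 days.
Score has 10 days of float (longest path through it is 17).
That remains the longest chain; total 27 days.

27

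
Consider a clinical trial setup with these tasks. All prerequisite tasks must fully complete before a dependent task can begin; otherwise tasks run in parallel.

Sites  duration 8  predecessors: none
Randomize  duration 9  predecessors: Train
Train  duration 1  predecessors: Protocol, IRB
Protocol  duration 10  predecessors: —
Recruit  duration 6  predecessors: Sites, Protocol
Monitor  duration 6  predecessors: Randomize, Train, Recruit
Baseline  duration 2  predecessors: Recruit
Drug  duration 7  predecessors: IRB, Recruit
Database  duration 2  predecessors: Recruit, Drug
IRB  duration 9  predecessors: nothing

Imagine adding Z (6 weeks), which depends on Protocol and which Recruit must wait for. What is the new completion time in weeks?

31

Originally the plan takes 26 weeks.
With Z inserted, Recruit now waits for max(Sites, Protocol, Z).
New critical path: Protocol→Z→Recruit→Drug→Database = 10+6+6+7+2 = 31 ⇒ 31 weeks.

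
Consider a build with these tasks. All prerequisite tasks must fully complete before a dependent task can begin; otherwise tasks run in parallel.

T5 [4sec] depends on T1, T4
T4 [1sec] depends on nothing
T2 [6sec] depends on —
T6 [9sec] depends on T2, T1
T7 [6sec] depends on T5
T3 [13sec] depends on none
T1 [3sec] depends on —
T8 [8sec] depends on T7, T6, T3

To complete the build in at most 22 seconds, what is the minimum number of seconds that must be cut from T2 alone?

Current finish: 23 seconds; target: 22.
T2 is on every critical path, so each second cut from T2 cuts the finish by one (this holds down to a finish of 21).
Need 23 − 22 = 1 second off T2 → T2 becomes 5 seconds, finish becomes 22.

1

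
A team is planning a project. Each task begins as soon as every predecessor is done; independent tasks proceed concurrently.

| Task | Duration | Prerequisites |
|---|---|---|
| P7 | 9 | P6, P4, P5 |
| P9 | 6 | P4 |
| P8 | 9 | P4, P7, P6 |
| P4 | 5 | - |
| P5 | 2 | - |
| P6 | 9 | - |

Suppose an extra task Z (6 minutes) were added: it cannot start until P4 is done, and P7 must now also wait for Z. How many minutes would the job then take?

29

Originally the job takes 27 minutes.
With Z inserted, P7 now waits for max(P6, P4, P5, Z).
New critical path: P4→Z→P7→P8 = 5+6+9+9 = 29 ⇒ 29 minutes.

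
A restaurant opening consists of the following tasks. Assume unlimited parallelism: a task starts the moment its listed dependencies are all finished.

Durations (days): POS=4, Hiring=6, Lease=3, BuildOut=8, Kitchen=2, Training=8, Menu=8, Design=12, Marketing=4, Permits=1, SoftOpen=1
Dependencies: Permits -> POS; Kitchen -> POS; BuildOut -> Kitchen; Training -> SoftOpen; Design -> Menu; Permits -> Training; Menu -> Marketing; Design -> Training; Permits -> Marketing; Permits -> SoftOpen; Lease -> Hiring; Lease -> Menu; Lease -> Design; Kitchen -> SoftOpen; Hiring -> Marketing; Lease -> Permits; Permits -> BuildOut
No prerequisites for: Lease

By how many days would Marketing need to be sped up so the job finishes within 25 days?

Current finish: 27 days; target: 25.
Marketing is on every critical path, so each day cut from Marketing cuts the finish by one (this holds down to a finish of 24).
Need 27 − 25 = 2 days off Marketing → Marketing becomes 2 days, finish becomes 25.

2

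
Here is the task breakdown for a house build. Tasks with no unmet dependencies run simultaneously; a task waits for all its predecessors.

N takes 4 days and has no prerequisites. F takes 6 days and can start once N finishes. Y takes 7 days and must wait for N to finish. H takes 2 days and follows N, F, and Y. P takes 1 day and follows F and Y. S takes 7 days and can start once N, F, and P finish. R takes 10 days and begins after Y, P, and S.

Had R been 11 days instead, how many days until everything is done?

30

Baseline: N→Y→P→S→R = 4+7+1+7+10 = 29 → 29 days.
R lies on that path, so at 11 days the path becomes 30 days.
No other chain overtakes it, so the finish is 30 days.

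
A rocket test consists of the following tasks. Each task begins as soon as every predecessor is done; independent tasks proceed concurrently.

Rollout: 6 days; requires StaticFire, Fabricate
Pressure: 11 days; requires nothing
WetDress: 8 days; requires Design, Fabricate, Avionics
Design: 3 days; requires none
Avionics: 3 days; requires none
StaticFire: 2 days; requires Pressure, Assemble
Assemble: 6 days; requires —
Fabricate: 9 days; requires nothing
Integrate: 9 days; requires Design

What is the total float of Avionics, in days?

8

The longest chain is Pressure→StaticFire→Rollout = 11+2+6 = 19; overall finish 19 days.
The longest chain containing Avionics totals 11 days.
Float = 19 − 11 = 8.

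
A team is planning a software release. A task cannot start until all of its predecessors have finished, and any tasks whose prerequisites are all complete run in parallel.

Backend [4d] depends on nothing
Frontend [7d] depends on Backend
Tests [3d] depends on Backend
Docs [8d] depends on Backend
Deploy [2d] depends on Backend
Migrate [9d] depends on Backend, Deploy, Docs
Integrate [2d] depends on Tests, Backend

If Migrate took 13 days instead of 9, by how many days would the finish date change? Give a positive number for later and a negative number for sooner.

Baseline: Backend→Docs→Migrate = 4+8+9 = 21 → 21 days.
Migrate lies on that path, so at 13 days the path becomes 25 days.
That remains the longest chain; total 25 days.
Change in finish: 25 − 21 = +4 days.

4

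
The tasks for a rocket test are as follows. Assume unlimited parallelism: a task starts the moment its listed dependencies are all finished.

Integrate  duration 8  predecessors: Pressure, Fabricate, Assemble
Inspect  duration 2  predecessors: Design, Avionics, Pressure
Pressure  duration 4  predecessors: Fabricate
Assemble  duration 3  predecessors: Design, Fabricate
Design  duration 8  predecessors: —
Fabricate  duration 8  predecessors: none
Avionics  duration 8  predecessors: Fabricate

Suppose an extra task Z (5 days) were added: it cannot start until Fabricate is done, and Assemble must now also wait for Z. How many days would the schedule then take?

24

Originally the schedule takes 20 days.
With Z inserted, Assemble now waits for max(Design, Fabricate, Z).
New critical path: Fabricate→Z→Assemble→Integrate = 8+5+3+8 = 24 ⇒ 24 days.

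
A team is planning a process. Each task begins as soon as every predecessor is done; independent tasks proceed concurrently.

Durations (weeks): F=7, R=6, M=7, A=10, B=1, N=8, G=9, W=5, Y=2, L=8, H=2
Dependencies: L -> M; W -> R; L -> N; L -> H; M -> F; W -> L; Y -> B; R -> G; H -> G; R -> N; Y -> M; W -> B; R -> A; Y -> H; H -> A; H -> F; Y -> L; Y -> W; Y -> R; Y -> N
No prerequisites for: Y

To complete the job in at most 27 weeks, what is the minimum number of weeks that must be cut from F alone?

2

Current finish: 29 weeks; target: 27.
F is on every critical path, so each week cut from F cuts the finish by one (this holds down to a finish of 27).
Need 29 − 27 = 2 weeks off F → F becomes 5 weeks, finish becomes 27.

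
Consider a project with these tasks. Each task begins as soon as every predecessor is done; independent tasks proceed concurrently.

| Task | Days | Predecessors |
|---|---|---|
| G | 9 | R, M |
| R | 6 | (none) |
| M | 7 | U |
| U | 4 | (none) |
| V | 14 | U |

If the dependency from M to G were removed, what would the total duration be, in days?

Before: longest chain U→M→G = 4+7+9 = 20, finish 20.
Without M→G, G's earliest start moves from 11 to 6.
After: U→V = 4+14 = 18 → 18 days.

18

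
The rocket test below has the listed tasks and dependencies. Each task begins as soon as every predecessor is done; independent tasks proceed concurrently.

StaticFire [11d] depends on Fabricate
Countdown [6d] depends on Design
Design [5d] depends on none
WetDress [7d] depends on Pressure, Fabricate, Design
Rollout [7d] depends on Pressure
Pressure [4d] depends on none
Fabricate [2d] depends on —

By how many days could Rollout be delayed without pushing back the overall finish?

2

The longest chain is Fabricate→StaticFire = 2+11 = 13; overall finish 13 days.
Longest path through Rollout: 11 days (earliest finish 11, latest finish 13).
Slack of Rollout = 6 − 4 = 2 days.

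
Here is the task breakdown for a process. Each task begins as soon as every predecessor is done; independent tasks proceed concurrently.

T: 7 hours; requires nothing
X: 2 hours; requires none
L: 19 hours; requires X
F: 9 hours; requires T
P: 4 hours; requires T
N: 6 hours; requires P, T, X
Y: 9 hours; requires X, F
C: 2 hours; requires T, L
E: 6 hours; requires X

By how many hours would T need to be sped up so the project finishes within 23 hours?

Current finish: 25 hours; target: 23.
T is on every critical path, so each hour cut from T cuts the finish by one (this holds down to a finish of 23).
Need 25 − 23 = 2 hours off T → T becomes 5 hours, finish becomes 23.

2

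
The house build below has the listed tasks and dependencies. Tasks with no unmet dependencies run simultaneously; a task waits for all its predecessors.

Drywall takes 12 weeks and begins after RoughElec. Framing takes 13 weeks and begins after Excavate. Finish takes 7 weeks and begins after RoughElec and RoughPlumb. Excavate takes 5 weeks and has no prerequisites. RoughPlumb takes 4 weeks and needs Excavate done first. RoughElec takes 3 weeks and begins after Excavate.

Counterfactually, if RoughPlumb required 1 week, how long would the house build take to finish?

20

As given, the longest chain is Excavate→RoughElec→Drywall = 5+3+12 = 20, so the finish is 20 weeks.
The longest path through RoughPlumb is only 16 weeks, so RoughPlumb has float 4.
That remains the longest chain; total 20 weeks.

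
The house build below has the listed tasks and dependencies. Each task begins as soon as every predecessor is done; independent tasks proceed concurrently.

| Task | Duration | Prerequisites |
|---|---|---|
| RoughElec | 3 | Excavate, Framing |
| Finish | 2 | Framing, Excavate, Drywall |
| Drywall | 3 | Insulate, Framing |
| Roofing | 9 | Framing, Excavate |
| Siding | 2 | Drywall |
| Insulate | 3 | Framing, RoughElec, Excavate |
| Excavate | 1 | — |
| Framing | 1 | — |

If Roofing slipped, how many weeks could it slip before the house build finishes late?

Critical path: Excavate→RoughElec→Insulate→Drywall→Siding = 1+3+3+3+2 = 12, so the finish is 12 weeks.
Longest path through Roofing: 10 weeks (earliest finish 10, latest finish 12).
Float = 12 − 10 = 2.

2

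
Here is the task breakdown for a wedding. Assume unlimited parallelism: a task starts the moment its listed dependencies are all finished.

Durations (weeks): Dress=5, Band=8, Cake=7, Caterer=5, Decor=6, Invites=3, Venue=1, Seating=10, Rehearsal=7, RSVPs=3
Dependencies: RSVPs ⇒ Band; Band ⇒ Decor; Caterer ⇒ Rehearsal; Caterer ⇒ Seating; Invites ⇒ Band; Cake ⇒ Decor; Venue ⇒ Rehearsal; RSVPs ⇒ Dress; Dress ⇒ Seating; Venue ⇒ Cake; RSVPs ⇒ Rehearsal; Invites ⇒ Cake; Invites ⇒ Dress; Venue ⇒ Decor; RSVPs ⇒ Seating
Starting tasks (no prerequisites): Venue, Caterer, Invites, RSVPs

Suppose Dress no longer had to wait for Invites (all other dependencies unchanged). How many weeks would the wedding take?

With the dependency in place, Invites→Dress→Seating = 3+5+10 = 18 sets the finish at 18 weeks.
Dropping Invites→Dress doesn't change Dress's earliest start (3); another predecessor still binds.
New critical path: RSVPs→Dress→Seating = 3+5+10 = 18 ⇒ 18 weeks.

18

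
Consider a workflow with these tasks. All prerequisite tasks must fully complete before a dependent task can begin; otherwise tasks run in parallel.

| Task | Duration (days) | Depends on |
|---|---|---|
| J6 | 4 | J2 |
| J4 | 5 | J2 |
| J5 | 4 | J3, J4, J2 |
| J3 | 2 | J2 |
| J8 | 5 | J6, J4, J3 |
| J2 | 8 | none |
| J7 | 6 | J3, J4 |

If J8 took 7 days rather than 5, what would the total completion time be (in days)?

20

The binding path is J2→J4→J7 = 8+5+6 = 19; finish at 19 days.
J8 has 1 day of float (longest path through it is 18).
Now J2→J4→J8 = 8+5+7 = 20 is longest, so the finish becomes 20 days.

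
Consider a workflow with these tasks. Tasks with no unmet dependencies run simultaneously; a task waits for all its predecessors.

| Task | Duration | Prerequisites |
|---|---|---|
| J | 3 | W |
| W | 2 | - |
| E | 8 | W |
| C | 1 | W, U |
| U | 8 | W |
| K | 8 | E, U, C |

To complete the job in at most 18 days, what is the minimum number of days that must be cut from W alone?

1

Current finish: 19 days; target: 18.
W is on every critical path, so each day cut from W cuts the finish by one (this holds down to a finish of 18).
Need 19 − 18 = 1 day off W → W becomes 1 day, finish becomes 18.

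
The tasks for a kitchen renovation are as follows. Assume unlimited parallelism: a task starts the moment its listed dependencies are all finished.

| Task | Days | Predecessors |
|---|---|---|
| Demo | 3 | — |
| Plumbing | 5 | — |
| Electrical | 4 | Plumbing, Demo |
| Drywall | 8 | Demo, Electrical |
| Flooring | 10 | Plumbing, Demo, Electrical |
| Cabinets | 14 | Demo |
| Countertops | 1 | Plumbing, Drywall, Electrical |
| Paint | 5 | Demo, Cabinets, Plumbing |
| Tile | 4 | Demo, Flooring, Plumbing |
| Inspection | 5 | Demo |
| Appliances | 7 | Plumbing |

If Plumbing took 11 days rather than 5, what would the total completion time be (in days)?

Critical path before the change: Plumbing→Electrical→Flooring→Tile = 5+4+10+4 = 23 giving 23 days.
Plumbing is on the critical path; changing it to 11 makes that path 29 days.
The critical path is still Plumbing→Electrical→Flooring→Tile; finish is now 29 days.

29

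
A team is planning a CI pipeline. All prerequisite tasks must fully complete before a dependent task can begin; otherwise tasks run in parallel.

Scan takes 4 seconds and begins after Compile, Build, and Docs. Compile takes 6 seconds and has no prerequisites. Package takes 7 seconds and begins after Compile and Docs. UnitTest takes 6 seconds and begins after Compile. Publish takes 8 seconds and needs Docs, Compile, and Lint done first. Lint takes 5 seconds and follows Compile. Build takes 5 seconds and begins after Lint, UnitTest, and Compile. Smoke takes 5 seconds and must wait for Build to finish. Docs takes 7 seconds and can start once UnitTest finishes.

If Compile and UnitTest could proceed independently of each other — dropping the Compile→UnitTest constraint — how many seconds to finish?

With the dependency in place, Compile→UnitTest→Docs→Publish = 6+6+7+8 = 27 sets the finish at 27 seconds.
Without Compile→UnitTest, UnitTest's earliest start moves from 6 to 0.
New critical path: Compile→Lint→Build→Smoke = 6+5+5+5 = 21 ⇒ 21 seconds.

21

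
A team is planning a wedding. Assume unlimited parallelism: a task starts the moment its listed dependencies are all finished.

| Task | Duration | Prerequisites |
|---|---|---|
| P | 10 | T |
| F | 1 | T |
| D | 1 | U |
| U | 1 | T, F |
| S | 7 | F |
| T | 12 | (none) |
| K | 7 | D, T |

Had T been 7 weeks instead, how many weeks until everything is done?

Actual critical path: T→F→U→D→K = 12+1+1+1+7 = 22 ⇒ 22 weeks.
Since T is critical, the -5 change carries straight to that chain (now 17 weeks).
The critical path is still T→F→U→D→K; finish is now 17 weeks.

17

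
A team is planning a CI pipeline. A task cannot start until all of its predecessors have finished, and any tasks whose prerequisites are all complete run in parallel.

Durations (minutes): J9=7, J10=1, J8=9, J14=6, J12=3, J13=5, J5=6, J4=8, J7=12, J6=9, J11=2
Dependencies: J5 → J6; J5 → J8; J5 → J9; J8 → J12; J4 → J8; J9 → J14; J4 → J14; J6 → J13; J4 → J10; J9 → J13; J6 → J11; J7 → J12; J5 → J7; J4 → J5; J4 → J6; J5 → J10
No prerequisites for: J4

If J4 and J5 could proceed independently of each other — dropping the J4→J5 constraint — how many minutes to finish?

22

With the dependency in place, J4→J5→J7→J12 = 8+6+12+3 = 29 sets the finish at 29 minutes.
Without J4→J5, J5's earliest start moves from 8 to 0.
The longest chain is now J4→J6→J13 = 8+9+5 = 22, so the CI pipeline takes 22 minutes.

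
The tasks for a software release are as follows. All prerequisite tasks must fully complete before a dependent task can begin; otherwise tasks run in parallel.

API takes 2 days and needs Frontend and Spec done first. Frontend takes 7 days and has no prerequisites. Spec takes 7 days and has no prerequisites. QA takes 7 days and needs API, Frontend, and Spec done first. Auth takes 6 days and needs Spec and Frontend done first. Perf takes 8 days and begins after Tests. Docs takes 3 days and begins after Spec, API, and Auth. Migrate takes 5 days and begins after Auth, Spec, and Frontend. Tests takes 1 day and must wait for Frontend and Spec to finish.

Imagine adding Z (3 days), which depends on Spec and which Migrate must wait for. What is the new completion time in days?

18

Originally the schedule takes 18 days.
With Z inserted, Migrate now waits for max(Auth, Spec, Frontend, Z).
New critical path: Spec→Auth→Migrate = 7+6+5 = 18 ⇒ 18 days.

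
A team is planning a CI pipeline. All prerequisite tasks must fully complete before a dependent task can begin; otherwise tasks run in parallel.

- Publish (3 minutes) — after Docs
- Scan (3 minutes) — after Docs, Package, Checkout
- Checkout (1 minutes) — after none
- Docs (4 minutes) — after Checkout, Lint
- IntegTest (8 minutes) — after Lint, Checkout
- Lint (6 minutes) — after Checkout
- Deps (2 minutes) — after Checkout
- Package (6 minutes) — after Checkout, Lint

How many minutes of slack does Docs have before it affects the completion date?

2

Critical path: Checkout→Lint→Package→Scan = 1+6+6+3 = 16, so the finish is 16 minutes.
The longest chain containing Docs totals 14 minutes.
So Docs can slip 13 − 11 = 2 minutes.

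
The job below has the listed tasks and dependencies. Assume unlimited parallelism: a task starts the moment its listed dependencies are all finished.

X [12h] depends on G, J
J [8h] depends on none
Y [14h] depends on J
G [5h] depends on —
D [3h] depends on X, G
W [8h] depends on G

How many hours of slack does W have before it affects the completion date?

J→X→D = 8+12+3 = 23 sets the makespan at 23 hours.
Longest path through W: 13 hours (earliest finish 13, latest finish 23).
So W can slip 23 − 13 = 10 hours.

10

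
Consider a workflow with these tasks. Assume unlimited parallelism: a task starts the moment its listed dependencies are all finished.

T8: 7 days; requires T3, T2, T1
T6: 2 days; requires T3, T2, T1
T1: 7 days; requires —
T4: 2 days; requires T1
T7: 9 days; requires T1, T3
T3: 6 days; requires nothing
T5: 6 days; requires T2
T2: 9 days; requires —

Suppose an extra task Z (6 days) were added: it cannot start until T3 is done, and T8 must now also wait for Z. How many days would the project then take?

Originally the project takes 16 days.
With Z inserted, T8 now waits for max(T3, T2, T1, Z).
New critical path: T3→Z→T8 = 6+6+7 = 19 ⇒ 19 days.

19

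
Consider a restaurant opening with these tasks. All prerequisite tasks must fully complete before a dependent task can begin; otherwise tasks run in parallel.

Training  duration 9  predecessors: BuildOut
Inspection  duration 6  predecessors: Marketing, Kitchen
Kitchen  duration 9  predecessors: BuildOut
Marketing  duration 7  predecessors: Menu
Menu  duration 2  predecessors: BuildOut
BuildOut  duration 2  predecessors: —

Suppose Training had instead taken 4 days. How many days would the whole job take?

17

Actual critical path: BuildOut→Kitchen→Inspection = 2+9+6 = 17 ⇒ 17 days.
Training is off the critical path — its longest chain is 11 days, giving 6 of slack.
No other chain overtakes it, so the finish is 17 days.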